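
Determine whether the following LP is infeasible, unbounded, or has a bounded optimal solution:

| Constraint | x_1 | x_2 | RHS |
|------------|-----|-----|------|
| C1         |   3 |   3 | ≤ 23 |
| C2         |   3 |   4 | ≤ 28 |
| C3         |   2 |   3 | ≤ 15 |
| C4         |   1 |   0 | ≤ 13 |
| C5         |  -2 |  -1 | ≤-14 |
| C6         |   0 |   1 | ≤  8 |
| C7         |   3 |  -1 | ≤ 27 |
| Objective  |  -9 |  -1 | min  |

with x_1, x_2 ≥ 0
The point (7.5, 0) satisfies every constraint, so the LP is feasible; the constraints give x_1 ≤ 13 and x_2 ≤ 8, which with x_1, x_2 ≥ 0 keep the feasible region inside a bounded box. A feasible, bounded LP attains a finite optimum at a vertex.

Evaluating z = -9x_1 - x_2 at each vertex:
  (7, 0): z = -63
  (7.5, 0): z = -67.5
  (6.75, 0.5): z = -61.25

The LP has an optimal solution: (7.5, 0) with z = -67.5.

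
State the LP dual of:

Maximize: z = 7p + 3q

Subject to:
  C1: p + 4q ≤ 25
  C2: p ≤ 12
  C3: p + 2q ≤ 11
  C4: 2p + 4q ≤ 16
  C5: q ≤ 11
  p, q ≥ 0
Minimize: z = 25y1 + 12y2 + 11y3 + 16y4 + 11y5

Subject to:
  C1: -y1 - y2 - y3 - 2y4 ≤ -7
  C2: -4y1 - 2y3 - 4y4 - y5 ≤ -3
  y1, y2, y3, y4, y5 ≥ 0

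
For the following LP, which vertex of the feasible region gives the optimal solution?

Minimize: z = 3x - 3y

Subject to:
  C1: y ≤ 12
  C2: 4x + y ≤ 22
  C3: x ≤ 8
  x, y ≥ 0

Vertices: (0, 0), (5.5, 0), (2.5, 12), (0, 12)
(0, 12) with z = -36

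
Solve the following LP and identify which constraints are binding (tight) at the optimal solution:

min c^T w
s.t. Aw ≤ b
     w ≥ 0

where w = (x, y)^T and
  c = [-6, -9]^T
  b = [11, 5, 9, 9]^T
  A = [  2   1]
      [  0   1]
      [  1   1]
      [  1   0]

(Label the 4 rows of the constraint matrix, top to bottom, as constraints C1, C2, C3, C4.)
Optimal: x = 3, y = 5
Slack at optimum:
  C1: slack = 0 (binding)
  C2: slack = 0 (binding)
  C3: slack = 1
  C4: slack = 6
  x ≥ 0: x = 3
  y ≥ 0: y = 5
Binding constraints: C1, C2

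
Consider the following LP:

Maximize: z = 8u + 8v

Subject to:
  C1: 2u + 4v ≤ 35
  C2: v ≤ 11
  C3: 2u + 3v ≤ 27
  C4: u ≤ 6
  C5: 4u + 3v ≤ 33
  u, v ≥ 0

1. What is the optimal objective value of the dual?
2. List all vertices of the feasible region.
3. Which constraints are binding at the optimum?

1. 80 (by strong duality, equal to the primal optimum)
2. (0, 0), (6, 0), (6, 3), (3, 7), (1.5, 8), (0, 8.75)
3. C3, C5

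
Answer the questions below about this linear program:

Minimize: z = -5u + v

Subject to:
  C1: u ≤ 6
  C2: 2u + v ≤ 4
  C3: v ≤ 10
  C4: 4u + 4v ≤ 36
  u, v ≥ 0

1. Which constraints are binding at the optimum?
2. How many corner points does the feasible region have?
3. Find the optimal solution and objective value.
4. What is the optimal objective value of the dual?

1. C2, v ≥ 0
2. 3
3. u = 2, v = 0, z = -10
4. -10 (by strong duality, equal to the primal optimum)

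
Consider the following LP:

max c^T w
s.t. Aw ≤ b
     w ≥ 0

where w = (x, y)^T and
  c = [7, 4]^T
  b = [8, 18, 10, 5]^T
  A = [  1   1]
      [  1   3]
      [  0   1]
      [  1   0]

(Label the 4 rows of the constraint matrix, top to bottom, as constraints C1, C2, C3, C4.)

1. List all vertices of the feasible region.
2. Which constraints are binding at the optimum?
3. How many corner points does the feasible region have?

1. (0, 0), (5, 0), (5, 3), (3, 5), (0, 6)
2. C1, C4
3. 5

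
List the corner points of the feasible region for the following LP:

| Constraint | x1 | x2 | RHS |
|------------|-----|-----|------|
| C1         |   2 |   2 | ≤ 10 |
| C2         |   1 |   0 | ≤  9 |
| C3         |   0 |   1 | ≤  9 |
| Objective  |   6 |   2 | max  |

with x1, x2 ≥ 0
Each vertex is the intersection of two constraint boundaries that also satisfies all remaining constraints:
  x1 = 0 and x2 = 0 → (0, 0)
  2x1 + 2x2 = 10 and x2 = 0 → (5, 0)
  2x1 + 2x2 = 10 and x1 = 0 → (0, 5)

Vertices: (0, 0), (5, 0), (0, 5)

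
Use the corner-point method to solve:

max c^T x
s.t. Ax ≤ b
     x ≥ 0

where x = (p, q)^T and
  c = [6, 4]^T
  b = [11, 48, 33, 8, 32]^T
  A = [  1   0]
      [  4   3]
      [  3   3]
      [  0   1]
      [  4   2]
Each vertex is the intersection of two constraint boundaries that also satisfies all remaining constraints:
  p = 0 and q = 0 → (0, 0)
  4p + 2q = 32 and q = 0 → (8, 0)
  3p + 3q = 33 and 4p + 2q = 32 → (5, 6)
  3p + 3q = 33 and q = 8 → (3, 8)
  q = 8 and p = 0 → (0, 8)

Evaluating z = 6p + 4q at each vertex:
  (0, 0): z = 0
  (8, 0): z = 48
  (5, 6): z = 54
  (3, 8): z = 50
  (0, 8): z = 32

The maximum is at (5, 6) with z = 54.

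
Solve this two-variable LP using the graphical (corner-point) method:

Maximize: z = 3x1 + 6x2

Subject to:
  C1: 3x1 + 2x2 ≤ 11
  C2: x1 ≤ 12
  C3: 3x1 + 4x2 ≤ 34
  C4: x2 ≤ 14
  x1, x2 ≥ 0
Each vertex is the intersection of two constraint boundaries that also satisfies all remaining constraints:
  x1 = 0 and x2 = 0 → (0, 0)
  3x1 + 2x2 = 11 and x2 = 0 → (3.667, 0)
  3x1 + 2x2 = 11 and x1 = 0 → (0, 5.5)

Evaluating z = 3x1 + 6x2 at each vertex:
  (0, 0): z = 0
  (3.667, 0): z = 11
  (0, 5.5): z = 33

The maximum is at (0, 5.5) with z = 33.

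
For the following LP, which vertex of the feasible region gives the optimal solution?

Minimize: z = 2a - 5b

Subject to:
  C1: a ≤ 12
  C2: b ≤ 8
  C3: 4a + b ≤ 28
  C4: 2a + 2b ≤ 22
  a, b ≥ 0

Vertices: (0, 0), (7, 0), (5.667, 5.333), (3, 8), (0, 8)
(0, 8) with z = -40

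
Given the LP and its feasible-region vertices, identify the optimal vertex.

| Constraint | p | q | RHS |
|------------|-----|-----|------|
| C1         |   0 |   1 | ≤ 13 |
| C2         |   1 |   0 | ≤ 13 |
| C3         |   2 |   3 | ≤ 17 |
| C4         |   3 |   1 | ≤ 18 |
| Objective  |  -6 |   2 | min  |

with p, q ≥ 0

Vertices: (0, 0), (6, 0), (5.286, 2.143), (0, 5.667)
Evaluating z = -6p + 2q at each vertex:
  (0, 0): z = 0
  (6, 0): z = -36
  (5.286, 2.143): z = -27.43
  (0, 5.667): z = 11.33

The smallest value is z = -36, attained at (6, 0).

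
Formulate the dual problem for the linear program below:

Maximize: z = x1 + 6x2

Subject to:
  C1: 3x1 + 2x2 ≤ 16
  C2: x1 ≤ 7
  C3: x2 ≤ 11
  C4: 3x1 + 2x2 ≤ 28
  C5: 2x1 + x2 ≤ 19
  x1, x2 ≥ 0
Minimize: z = 16y1 + 7y2 + 11y3 + 28y4 + 19y5

Subject to:
  C1: -3y1 - y2 - 3y4 - 2y5 ≤ -1
  C2: -2y1 - y3 - 2y4 - y5 ≤ -6
  y1, y2, y3, y4, y5 ≥ 0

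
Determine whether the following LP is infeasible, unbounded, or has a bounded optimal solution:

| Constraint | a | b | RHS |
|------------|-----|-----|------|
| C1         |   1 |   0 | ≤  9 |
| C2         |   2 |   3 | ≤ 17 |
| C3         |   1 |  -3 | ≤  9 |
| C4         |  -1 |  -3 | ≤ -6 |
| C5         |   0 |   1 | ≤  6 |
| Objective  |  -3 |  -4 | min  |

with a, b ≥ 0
The point (8.5, 0) satisfies every constraint, so the LP is feasible; the constraints give a ≤ 9 and b ≤ 6, which with a, b ≥ 0 keep the feasible region inside a bounded box. A feasible, bounded LP attains a finite optimum at a vertex.

Evaluating z = -3a - 4b at each vertex:
  (6, 0): z = -18
  (8.5, 0): z = -25.5
  (0, 5.667): z = -22.67
  (0, 2): z = -8

Feasible with finite optimum z* = -25.5 at (8.5, 0).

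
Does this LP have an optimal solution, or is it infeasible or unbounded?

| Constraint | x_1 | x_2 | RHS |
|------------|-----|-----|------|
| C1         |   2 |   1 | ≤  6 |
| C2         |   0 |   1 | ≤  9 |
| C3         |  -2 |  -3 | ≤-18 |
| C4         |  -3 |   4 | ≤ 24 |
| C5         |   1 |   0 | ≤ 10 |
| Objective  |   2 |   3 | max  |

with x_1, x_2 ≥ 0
The point (0, 6) satisfies every constraint, so the LP is feasible; the constraints give x_1 ≤ 10 and x_2 ≤ 9, which with x_1, x_2 ≥ 0 keep the feasible region inside a bounded box. A feasible, bounded LP attains a finite optimum at a vertex.

Evaluating z = 2x_1 + 3x_2 at each vertex:
  (0, 6): z = 18

Bounded optimum: z* = 18 at (0, 6).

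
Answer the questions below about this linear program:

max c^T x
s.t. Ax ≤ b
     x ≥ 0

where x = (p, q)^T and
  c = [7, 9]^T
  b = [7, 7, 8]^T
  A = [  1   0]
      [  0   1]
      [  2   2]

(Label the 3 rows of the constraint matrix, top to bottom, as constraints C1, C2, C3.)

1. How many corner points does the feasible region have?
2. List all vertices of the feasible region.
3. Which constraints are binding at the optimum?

1. 3
2. (0, 0), (4, 0), (0, 4)
3. C3, p ≥ 0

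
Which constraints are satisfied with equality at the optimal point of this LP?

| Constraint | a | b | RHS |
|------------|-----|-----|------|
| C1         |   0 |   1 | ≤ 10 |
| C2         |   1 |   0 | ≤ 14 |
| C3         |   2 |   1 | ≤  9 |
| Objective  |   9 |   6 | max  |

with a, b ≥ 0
Optimal: a = 0, b = 9
Slack at optimum:
  C1: slack = 1
  C2: slack = 14
  C3: slack = 0 (binding)
  a ≥ 0: a = 0 (binding)
  b ≥ 0: b = 9
Binding constraints: C3, a ≥ 0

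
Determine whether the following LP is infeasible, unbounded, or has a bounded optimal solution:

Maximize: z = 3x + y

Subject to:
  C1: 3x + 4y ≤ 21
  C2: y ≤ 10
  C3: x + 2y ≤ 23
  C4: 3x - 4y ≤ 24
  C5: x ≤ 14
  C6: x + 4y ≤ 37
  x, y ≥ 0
The point (7, 0) satisfies every constraint, so the LP is feasible; the constraints give x ≤ 14 and y ≤ 10, which with x, y ≥ 0 keep the feasible region inside a bounded box. A feasible, bounded LP attains a finite optimum at a vertex.

Evaluating z = 3x + y at each vertex:
  (0, 0): z = 0
  (7, 0): z = 21
  (0, 5.25): z = 5.25

Feasible with finite optimum z* = 21 at (7, 0).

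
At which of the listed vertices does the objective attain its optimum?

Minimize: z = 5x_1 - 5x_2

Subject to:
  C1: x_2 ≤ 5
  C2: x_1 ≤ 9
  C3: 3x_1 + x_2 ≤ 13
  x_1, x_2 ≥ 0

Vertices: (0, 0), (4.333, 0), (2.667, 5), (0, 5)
(0, 5) with z = -25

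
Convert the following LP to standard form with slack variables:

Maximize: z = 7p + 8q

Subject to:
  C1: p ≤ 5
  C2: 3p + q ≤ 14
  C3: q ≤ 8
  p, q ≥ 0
max z = 7p + 8q

s.t.
  p + s1 = 5
  3p + q + s2 = 14
  q + s3 = 8
  p, q, s1, s2, s3 ≥ 0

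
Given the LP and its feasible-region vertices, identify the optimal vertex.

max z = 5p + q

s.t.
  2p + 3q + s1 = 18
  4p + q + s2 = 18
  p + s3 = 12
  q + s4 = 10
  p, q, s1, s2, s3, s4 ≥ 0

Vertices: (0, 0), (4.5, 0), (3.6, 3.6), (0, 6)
Evaluating z = 5p + q at each vertex:
  (0, 0): z = 0
  (4.5, 0): z = 22.5
  (3.6, 3.6): z = 21.6
  (0, 6): z = 6

The largest value is z = 22.5, attained at (4.5, 0).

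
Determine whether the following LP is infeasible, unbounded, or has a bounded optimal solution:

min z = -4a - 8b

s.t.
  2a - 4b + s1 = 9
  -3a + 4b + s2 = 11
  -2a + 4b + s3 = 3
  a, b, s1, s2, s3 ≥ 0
Feasible point: (0, 0) satisfies every constraint, so the LP is feasible.
Direction d = (2, 1): for each constraint row a, a·d ≤ 0 —
  (2)(2) + (-4)(1) = 0 ≤ 0
  (-3)(2) + (4)(1) = -2 ≤ 0
  (-2)(2) + (4)(1) = 0 ≤ 0
and d ≥ 0, so (0, 0) + t·d stays feasible for every t ≥ 0. Along this ray z = -4a - 8b changes by -16 per unit t, so z → −∞.

Unbounded — the objective can decrease without bound over the feasible region.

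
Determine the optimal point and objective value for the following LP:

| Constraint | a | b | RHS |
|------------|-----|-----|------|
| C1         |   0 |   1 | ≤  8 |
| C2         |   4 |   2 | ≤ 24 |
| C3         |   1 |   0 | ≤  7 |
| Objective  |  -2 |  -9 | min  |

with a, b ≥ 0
Each vertex is the intersection of two constraint boundaries that also satisfies all remaining constraints:
  a = 0 and b = 0 → (0, 0)
  4a + 2b = 24 and b = 0 → (6, 0)
  b = 8 and 4a + 2b = 24 → (2, 8)
  b = 8 and a = 0 → (0, 8)

Evaluating z = -2a - 9b at each vertex:
  (0, 0): z = 0
  (6, 0): z = -12
  (2, 8): z = -76
  (0, 8): z = -72

The minimum is at (2, 8) with z = -76.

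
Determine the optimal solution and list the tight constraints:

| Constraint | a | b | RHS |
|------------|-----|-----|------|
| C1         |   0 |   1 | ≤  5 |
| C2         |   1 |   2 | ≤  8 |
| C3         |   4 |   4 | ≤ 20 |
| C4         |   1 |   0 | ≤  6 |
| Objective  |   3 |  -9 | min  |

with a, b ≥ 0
Optimal: a = 0, b = 4
Binding: C2, a ≥ 0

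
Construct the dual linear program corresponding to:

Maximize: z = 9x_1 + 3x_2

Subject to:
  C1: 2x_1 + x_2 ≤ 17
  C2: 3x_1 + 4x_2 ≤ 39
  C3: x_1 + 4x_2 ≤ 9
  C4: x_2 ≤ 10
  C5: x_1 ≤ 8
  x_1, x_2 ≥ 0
Minimize: z = 17y1 + 39y2 + 9y3 + 10y4 + 8y5

Subject to:
  C1: -2y1 - 3y2 - y3 - y5 ≤ -9
  C2: -y1 - 4y2 - 4y3 - y4 ≤ -3
  y1, y2, y3, y4, y5 ≥ 0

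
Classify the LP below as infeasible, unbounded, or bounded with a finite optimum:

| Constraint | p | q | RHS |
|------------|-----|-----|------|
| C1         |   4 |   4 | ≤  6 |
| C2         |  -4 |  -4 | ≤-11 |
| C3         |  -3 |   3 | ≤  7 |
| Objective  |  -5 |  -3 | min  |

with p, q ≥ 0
C1 requires 4p + 4q ≤ 6, while C2 (-4p - 4q ≤ -11) is equivalent to 4p + 4q ≥ 11. Together they would need 11 ≤ 4p + 4q ≤ 6, which is impossible since 11 > 6. No point satisfies all constraints.

Infeasible — the constraint set is empty.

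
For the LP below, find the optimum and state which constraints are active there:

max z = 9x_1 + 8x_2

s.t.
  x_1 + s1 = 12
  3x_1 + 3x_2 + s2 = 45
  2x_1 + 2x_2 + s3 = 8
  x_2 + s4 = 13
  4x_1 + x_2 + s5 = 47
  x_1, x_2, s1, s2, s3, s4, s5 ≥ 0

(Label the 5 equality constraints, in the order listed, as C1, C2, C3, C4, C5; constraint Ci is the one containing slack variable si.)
Optimal: x_1 = 4, x_2 = 0
Slack at optimum:
  C1: slack = 8
  C2: slack = 33
  C3: slack = 0 (binding)
  C4: slack = 13
  C5: slack = 31
  x_1 ≥ 0: x_1 = 4
  x_2 ≥ 0: x_2 = 0 (binding)
Binding constraints: C3, x_2 ≥ 0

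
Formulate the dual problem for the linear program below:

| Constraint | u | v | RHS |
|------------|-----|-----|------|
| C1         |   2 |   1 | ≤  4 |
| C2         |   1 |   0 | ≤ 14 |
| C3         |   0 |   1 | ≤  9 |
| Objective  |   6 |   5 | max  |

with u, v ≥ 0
Minimize: z = 4y1 + 14y2 + 9y3

Subject to:
  C1: -2y1 - y2 ≤ -6
  C2: -y1 - y3 ≤ -5
  y1, y2, y3 ≥ 0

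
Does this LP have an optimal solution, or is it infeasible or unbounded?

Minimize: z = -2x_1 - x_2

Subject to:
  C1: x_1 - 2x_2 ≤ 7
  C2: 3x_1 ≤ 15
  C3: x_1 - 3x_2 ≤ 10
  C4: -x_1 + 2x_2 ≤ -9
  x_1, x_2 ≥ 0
C1 requires x_1 - 2x_2 ≤ 7, while C4 (-x_1 + 2x_2 ≤ -9) is equivalent to x_1 - 2x_2 ≥ 9. Together they would need 9 ≤ x_1 - 2x_2 ≤ 7, which is impossible since 9 > 7. No point satisfies all constraints.

Infeasible: no point satisfies all constraints simultaneously.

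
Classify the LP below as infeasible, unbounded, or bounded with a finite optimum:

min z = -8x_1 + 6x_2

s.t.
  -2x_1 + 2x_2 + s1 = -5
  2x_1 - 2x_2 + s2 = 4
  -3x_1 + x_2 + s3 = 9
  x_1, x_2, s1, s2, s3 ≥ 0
The row 2x_1 - 2x_2 + s2 = 4 with s2 ≥ 0 requires 2x_1 - 2x_2 ≤ 4, while the row -2x_1 + 2x_2 + s1 = -5 with s1 ≥ 0 is equivalent to 2x_1 - 2x_2 ≥ 5. Together they would need 5 ≤ 2x_1 - 2x_2 ≤ 4, which is impossible since 5 > 4. No point satisfies all constraints.

Infeasible — the constraint set is empty.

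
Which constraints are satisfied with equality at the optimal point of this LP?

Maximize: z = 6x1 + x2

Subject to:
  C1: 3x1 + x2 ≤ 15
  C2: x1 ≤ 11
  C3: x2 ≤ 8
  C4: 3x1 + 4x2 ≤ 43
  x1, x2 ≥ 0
Optimal: x1 = 5, x2 = 0
Binding: C1, x2 ≥ 0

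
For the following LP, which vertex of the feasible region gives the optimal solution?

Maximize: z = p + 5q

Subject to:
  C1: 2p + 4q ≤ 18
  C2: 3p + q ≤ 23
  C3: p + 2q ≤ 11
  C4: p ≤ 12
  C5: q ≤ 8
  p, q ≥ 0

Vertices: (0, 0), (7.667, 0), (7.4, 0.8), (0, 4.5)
(0, 4.5) with z = 22.5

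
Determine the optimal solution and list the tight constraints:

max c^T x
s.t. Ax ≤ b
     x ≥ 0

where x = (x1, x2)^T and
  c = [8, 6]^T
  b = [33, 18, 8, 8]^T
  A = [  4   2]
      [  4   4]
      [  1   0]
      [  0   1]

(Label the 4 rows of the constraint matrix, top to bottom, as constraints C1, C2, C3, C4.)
Optimal: x1 = 4.5, x2 = 0
Binding: C2, x2 ≥ 0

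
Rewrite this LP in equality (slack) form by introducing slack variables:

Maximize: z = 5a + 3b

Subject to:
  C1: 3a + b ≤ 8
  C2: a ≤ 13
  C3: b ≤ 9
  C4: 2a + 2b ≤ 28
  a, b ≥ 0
max z = 5a + 3b

s.t.
  3a + b + s1 = 8
  a + s2 = 13
  b + s3 = 9
  2a + 2b + s4 = 28
  a, b, s1, s2, s3, s4 ≥ 0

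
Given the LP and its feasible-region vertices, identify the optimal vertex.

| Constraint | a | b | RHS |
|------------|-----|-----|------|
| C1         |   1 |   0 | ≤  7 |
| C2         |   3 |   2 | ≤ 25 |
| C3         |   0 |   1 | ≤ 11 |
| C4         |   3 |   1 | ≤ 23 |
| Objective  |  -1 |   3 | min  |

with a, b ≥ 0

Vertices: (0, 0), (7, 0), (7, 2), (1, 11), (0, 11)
(7, 0) with z = -7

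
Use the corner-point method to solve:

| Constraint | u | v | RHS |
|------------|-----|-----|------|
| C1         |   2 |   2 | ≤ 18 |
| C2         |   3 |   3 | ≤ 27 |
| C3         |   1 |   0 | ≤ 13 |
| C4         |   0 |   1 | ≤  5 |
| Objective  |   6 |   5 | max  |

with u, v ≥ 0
Each vertex is the intersection of two constraint boundaries that also satisfies all remaining constraints:
  u = 0 and v = 0 → (0, 0)
  2u + 2v = 18 and v = 0 → (9, 0)
  2u + 2v = 18 and v = 5 → (4, 5)
  v = 5 and u = 0 → (0, 5)

Evaluating z = 6u + 5v at each vertex:
  (0, 0): z = 0
  (9, 0): z = 54
  (4, 5): z = 49
  (0, 5): z = 25

The maximum is at (9, 0) with z = 54.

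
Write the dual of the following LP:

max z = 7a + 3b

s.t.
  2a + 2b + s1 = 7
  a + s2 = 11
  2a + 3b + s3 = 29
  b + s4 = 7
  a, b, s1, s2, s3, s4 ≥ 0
Minimize: z = 7y1 + 11y2 + 29y3 + 7y4

Subject to:
  C1: -2y1 - y2 - 2y3 ≤ -7
  C2: -2y1 - 3y3 - y4 ≤ -3
  y1, y2, y3, y4 ≥ 0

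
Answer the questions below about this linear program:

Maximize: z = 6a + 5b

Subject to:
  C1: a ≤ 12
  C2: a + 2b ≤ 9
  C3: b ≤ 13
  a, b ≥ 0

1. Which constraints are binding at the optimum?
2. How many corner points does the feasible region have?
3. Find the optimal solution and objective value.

1. C2, b ≥ 0
2. 3
3. a = 9, b = 0, z = 54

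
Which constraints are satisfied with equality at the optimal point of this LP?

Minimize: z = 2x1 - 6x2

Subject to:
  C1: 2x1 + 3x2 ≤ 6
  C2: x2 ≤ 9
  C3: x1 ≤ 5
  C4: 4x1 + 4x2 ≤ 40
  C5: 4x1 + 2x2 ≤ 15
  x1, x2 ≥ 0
Optimal: x1 = 0, x2 = 2
Slack at optimum:
  C1: slack = 0 (binding)
  C2: slack = 7
  C3: slack = 5
  C4: slack = 32
  C5: slack = 11
  x1 ≥ 0: x1 = 0 (binding)
  x2 ≥ 0: x2 = 2
Binding constraints: C1, x1 ≥ 0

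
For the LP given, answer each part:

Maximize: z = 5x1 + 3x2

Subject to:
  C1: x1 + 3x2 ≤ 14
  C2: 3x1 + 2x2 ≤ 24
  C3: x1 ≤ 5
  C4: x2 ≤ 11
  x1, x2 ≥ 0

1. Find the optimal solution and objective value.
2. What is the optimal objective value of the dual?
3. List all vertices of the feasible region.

1. x1 = 5, x2 = 3, z = 34
2. 34 (by strong duality, equal to the primal optimum)
3. (0, 0), (5, 0), (5, 3), (0, 4.667)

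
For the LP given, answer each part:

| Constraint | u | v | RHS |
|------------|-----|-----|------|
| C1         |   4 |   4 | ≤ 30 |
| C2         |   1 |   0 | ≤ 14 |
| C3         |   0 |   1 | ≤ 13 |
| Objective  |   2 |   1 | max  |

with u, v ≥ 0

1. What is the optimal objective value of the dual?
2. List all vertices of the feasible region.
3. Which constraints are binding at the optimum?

1. 15 (by strong duality, equal to the primal optimum)
2. (0, 0), (7.5, 0), (0, 7.5)
3. C1, v ≥ 0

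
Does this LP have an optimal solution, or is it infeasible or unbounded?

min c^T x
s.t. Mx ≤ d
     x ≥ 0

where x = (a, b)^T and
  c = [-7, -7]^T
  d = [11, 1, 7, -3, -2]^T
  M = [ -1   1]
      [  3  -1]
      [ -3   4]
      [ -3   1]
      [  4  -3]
One constraint requires 3a - b ≤ 1, while the constraint -3a + b ≤ -3 is equivalent to 3a - b ≥ 3. Together they would need 3 ≤ 3a - b ≤ 1, which is impossible since 3 > 1. No point satisfies all constraints.

Infeasible — the constraint set is empty.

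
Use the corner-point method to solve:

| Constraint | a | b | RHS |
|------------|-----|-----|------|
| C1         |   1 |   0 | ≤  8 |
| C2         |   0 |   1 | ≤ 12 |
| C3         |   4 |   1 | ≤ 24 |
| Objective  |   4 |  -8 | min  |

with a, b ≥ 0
Each vertex is the intersection of two constraint boundaries that also satisfies all remaining constraints:
  a = 0 and b = 0 → (0, 0)
  4a + b = 24 and b = 0 → (6, 0)
  b = 12 and 4a + b = 24 → (3, 12)
  b = 12 and a = 0 → (0, 12)

Evaluating z = 4a - 8b at each vertex:
  (0, 0): z = 0
  (6, 0): z = 24
  (3, 12): z = -84
  (0, 12): z = -96

The minimum is at (0, 12) with z = -96.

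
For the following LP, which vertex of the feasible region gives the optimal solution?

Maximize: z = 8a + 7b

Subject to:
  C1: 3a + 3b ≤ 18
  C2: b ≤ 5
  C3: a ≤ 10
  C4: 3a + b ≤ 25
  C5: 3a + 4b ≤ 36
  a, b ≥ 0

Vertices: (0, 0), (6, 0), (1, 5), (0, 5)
(6, 0) with z = 48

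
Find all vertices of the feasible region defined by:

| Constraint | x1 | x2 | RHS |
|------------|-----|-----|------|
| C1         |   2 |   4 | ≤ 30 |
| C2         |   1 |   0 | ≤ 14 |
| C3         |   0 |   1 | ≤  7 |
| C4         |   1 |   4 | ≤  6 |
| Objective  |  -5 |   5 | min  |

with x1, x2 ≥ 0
Each vertex is the intersection of two constraint boundaries that also satisfies all remaining constraints:
  x1 = 0 and x2 = 0 → (0, 0)
  x1 + 4x2 = 6 and x2 = 0 → (6, 0)
  x1 + 4x2 = 6 and x1 = 0 → (0, 1.5)

Vertices: (0, 0), (6, 0), (0, 1.5)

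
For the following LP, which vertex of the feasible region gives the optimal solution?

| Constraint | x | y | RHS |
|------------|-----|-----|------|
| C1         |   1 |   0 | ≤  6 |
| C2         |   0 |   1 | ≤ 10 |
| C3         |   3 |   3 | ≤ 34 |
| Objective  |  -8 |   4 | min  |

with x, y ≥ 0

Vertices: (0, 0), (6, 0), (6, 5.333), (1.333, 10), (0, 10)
(6, 0) with z = -48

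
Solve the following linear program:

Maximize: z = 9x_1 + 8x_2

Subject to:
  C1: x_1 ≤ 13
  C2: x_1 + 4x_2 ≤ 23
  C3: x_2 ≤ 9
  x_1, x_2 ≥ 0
x_1 = 13, x_2 = 2.5, z = 137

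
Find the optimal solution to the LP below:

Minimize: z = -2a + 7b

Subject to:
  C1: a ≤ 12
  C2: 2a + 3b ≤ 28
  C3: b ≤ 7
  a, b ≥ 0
Each vertex is the intersection of two constraint boundaries that also satisfies all remaining constraints:
  a = 0 and b = 0 → (0, 0)
  a = 12 and b = 0 → (12, 0)
  a = 12 and 2a + 3b = 28 → (12, 1.333)
  2a + 3b = 28 and b = 7 → (3.5, 7)
  b = 7 and a = 0 → (0, 7)

Evaluating z = -2a + 7b at each vertex:
  (0, 0): z = 0
  (12, 0): z = -24
  (12, 1.333): z = -14.67
  (3.5, 7): z = 42
  (0, 7): z = 49

The minimum is at (12, 0) with z = -24.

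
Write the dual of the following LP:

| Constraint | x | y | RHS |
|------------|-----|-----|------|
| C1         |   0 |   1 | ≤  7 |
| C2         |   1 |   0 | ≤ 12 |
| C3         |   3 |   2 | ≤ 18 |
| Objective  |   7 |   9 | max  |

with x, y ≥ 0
Minimize: z = 7y1 + 12y2 + 18y3

Subject to:
  C1: -y2 - 3y3 ≤ -7
  C2: -y1 - 2y3 ≤ -9
  y1, y2, y3 ≥ 0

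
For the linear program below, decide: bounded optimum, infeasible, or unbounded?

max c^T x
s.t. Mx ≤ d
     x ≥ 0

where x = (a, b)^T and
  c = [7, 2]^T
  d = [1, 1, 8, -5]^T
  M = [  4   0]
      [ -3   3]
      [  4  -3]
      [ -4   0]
One constraint requires 4a ≤ 1, while the constraint -4a ≤ -5 is equivalent to 4a ≥ 5. Together they would need 5 ≤ 4a ≤ 1, which is impossible since 5 > 1. No point satisfies all constraints.

Infeasible: no point satisfies all constraints simultaneously.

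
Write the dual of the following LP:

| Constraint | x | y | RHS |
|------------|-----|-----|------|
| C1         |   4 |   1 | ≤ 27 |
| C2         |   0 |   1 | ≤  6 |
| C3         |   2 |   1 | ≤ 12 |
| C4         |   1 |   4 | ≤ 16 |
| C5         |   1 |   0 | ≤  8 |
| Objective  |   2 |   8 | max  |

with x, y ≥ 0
Minimize: z = 27y1 + 6y2 + 12y3 + 16y4 + 8y5

Subject to:
  C1: -4y1 - 2y3 - y4 - y5 ≤ -2
  C2: -y1 - y2 - y3 - 4y4 ≤ -8
  y1, y2, y3, y4, y5 ≥ 0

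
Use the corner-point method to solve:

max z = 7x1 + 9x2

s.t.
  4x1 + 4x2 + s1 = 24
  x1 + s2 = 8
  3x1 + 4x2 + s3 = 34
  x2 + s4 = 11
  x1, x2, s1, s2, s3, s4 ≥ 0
Each vertex is the intersection of two constraint boundaries that also satisfies all remaining constraints:
  x1 = 0 and x2 = 0 → (0, 0)
  4x1 + 4x2 = 24 and x2 = 0 → (6, 0)
  4x1 + 4x2 = 24 and x1 = 0 → (0, 6)

Evaluating z = 7x1 + 9x2 at each vertex:
  (0, 0): z = 0
  (6, 0): z = 42
  (0, 6): z = 54

The maximum is at (0, 6) with z = 54.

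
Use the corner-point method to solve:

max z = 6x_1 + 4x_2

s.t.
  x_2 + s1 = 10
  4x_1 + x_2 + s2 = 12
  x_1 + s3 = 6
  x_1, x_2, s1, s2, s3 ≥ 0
x_1 = 0.5, x_2 = 10, z = 43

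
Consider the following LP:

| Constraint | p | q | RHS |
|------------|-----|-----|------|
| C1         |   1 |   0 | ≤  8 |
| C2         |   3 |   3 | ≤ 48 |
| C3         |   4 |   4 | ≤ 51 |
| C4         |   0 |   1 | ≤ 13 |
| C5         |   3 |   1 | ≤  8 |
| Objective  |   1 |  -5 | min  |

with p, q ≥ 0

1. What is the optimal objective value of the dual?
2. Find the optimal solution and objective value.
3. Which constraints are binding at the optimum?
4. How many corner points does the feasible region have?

1. -40 (by strong duality, equal to the primal optimum)
2. p = 0, q = 8, z = -40
3. C5, p ≥ 0
4. 3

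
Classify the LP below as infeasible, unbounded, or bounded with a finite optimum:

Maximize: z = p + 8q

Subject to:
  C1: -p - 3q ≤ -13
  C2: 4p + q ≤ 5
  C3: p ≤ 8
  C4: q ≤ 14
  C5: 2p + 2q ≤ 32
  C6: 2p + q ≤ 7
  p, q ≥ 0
The point (0, 5) satisfies every constraint, so the LP is feasible; the constraints give p ≤ 8 and q ≤ 14, which with p, q ≥ 0 keep the feasible region inside a bounded box. A feasible, bounded LP attains a finite optimum at a vertex.

Evaluating z = p + 8q at each vertex:
  (0, 4.333): z = 34.67
  (0.1818, 4.273): z = 34.36
  (0, 5): z = 40

Bounded optimum: z* = 40 at (0, 5).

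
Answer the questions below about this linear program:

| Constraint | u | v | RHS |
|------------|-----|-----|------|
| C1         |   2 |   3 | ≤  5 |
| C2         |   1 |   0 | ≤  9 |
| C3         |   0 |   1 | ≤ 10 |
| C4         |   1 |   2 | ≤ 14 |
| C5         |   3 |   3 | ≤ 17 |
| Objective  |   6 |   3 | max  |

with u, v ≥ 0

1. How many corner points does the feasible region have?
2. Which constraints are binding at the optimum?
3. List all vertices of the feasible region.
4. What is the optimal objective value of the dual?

1. 3
2. C1, v ≥ 0
3. (0, 0), (2.5, 0), (0, 1.667)
4. 15 (by strong duality, equal to the primal optimum)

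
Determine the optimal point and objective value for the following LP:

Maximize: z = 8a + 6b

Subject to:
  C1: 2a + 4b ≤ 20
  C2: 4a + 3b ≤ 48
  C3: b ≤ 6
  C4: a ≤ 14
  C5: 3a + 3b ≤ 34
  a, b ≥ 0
Each vertex is the intersection of two constraint boundaries that also satisfies all remaining constraints:
  a = 0 and b = 0 → (0, 0)
  2a + 4b = 20 and b = 0 → (10, 0)
  2a + 4b = 20 and a = 0 → (0, 5)

Evaluating z = 8a + 6b at each vertex:
  (0, 0): z = 0
  (10, 0): z = 80
  (0, 5): z = 30

The maximum is at (10, 0) with z = 80.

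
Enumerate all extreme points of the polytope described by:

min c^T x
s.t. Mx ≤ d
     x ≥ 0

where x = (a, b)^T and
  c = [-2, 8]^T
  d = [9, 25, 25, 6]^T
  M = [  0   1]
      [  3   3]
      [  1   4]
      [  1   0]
Each vertex is the intersection of two constraint boundaries that also satisfies all remaining constraints:
  a = 0 and b = 0 → (0, 0)
  a = 6 and b = 0 → (6, 0)
  3a + 3b = 25 and a = 6 → (6, 2.333)
  3a + 3b = 25 and a + 4b = 25 → (2.778, 5.556)
  a + 4b = 25 and a = 0 → (0, 6.25)

Vertices: (0, 0), (6, 0), (6, 2.333), (2.778, 5.556), (0, 6.25)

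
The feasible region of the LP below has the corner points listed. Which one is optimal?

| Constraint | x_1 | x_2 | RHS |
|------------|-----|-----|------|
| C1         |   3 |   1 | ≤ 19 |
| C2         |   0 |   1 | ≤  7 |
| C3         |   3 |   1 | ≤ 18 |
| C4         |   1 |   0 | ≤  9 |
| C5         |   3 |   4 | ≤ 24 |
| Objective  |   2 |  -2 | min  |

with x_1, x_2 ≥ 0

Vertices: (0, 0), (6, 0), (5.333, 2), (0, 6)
Evaluating z = 2x_1 - 2x_2 at each vertex:
  (0, 0): z = 0
  (6, 0): z = 12
  (5.333, 2): z = 6.667
  (0, 6): z = -12

The smallest value is z = -12, attained at (0, 6).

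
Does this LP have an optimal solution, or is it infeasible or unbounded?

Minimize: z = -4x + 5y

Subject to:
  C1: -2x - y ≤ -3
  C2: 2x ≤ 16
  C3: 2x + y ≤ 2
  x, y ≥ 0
C3 requires 2x + y ≤ 2, while C1 (-2x - y ≤ -3) is equivalent to 2x + y ≥ 3. Together they would need 3 ≤ 2x + y ≤ 2, which is impossible since 3 > 2. No point satisfies all constraints.

Infeasible: no point satisfies all constraints simultaneously.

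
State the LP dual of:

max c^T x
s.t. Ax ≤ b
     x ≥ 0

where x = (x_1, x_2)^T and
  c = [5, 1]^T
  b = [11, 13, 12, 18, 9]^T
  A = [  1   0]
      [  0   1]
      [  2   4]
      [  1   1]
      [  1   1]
Minimize: z = 11y1 + 13y2 + 12y3 + 18y4 + 9y5

Subject to:
  C1: -y1 - 2y3 - y4 - y5 ≤ -5
  C2: -y2 - 4y3 - y4 - y5 ≤ -1
  y1, y2, y3, y4, y5 ≥ 0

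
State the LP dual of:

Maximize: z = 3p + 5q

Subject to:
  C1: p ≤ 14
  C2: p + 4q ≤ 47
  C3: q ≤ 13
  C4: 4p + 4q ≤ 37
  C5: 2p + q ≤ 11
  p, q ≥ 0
Minimize: z = 14y1 + 47y2 + 13y3 + 37y4 + 11y5

Subject to:
  C1: -y1 - y2 - 4y4 - 2y5 ≤ -3
  C2: -4y2 - y3 - 4y4 - y5 ≤ -5
  y1, y2, y3, y4, y5 ≥ 0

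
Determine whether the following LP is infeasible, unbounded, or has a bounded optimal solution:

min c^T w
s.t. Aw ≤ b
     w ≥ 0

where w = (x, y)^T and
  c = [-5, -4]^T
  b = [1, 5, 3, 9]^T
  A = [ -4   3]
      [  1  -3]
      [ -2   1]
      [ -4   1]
Feasible point: (0, 0) satisfies every constraint, so the LP is feasible.
Direction d = (1, 1): for each constraint row a, a·d ≤ 0 —
  (-4)(1) + (3)(1) = -1 ≤ 0
  (1)(1) + (-3)(1) = -2 ≤ 0
  (-2)(1) + (1)(1) = -1 ≤ 0
  (-4)(1) + (1)(1) = -3 ≤ 0
and d ≥ 0, so (0, 0) + t·d stays feasible for every t ≥ 0. Along this ray z = -5x - 4y changes by -9 per unit t, so z → −∞.

The LP is unbounded; z can be made arbitrarily small.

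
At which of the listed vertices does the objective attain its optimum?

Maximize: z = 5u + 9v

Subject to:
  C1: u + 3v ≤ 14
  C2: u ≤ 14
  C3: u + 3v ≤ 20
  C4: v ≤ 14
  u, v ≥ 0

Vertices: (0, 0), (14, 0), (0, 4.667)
Evaluating z = 5u + 9v at each vertex:
  (0, 0): z = 0
  (14, 0): z = 70
  (0, 4.667): z = 42

The largest value is z = 70, attained at (14, 0).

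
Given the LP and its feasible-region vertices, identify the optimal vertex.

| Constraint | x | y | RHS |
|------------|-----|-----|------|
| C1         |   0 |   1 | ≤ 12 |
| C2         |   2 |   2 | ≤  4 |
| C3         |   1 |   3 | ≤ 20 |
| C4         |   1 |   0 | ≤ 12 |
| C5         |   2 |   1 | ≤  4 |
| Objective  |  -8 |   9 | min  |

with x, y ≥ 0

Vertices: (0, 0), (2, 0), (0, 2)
(2, 0) with z = -16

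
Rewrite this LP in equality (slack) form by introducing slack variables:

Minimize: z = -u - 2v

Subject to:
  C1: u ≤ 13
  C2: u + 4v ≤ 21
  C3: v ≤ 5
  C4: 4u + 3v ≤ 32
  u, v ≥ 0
min z = -u - 2v

s.t.
  u + s1 = 13
  u + 4v + s2 = 21
  v + s3 = 5
  4u + 3v + s4 = 32
  u, v, s1, s2, s3, s4 ≥ 0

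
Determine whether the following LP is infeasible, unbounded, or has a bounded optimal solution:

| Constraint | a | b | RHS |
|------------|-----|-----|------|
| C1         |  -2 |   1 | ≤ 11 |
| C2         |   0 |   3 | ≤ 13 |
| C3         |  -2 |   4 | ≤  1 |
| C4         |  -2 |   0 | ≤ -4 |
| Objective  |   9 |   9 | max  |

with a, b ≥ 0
Feasible point: (2, 0) satisfies every constraint, so the LP is feasible.
Direction d = (1, 0): for each constraint row a, a·d ≤ 0 —
  (-2)(1) + (1)(0) = -2 ≤ 0
  (0)(1) + (3)(0) = 0 ≤ 0
  (-2)(1) + (4)(0) = -2 ≤ 0
  (-2)(1) + (0)(0) = -2 ≤ 0
and d ≥ 0, so (2, 0) + t·d stays feasible for every t ≥ 0. Along this ray z = 9a + 9b changes by 9 per unit t, so z → +∞.

Unbounded: there is a feasible ray along which z → +∞.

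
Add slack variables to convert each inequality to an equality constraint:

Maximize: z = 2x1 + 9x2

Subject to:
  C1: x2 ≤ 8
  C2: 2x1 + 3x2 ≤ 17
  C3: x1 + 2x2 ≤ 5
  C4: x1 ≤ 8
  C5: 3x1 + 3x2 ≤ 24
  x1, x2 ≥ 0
max z = 2x1 + 9x2

s.t.
  x2 + s1 = 8
  2x1 + 3x2 + s2 = 17
  x1 + 2x2 + s3 = 5
  x1 + s4 = 8
  3x1 + 3x2 + s5 = 24
  x1, x2, s1, s2, s3, s4, s5 ≥ 0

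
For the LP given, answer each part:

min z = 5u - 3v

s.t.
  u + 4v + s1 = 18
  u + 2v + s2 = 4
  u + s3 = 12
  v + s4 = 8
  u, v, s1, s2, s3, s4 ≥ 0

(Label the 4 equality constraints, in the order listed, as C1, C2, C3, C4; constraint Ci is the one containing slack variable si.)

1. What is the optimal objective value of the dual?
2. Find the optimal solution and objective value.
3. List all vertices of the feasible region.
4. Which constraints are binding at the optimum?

1. -6 (by strong duality, equal to the primal optimum)
2. u = 0, v = 2, z = -6
3. (0, 0), (4, 0), (0, 2)
4. C2, u ≥ 0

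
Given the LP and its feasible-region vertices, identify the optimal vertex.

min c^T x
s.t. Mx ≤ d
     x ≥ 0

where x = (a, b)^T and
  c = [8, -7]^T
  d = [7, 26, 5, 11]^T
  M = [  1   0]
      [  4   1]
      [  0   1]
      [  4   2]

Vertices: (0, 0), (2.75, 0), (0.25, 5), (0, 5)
(0, 5) with z = -35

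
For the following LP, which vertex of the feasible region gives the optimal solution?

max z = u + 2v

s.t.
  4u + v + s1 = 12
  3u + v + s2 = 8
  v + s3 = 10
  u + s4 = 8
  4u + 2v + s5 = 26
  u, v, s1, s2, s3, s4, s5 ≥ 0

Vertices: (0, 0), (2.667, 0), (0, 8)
(0, 8) with z = 16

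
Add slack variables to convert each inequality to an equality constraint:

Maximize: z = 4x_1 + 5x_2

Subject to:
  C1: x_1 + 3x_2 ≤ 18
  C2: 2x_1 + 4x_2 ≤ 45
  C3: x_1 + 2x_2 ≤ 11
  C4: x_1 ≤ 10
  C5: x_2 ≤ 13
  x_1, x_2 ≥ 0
max z = 4x_1 + 5x_2

s.t.
  x_1 + 3x_2 + s1 = 18
  2x_1 + 4x_2 + s2 = 45
  x_1 + 2x_2 + s3 = 11
  x_1 + s4 = 10
  x_2 + s5 = 13
  x_1, x_2, s1, s2, s3, s4, s5 ≥ 0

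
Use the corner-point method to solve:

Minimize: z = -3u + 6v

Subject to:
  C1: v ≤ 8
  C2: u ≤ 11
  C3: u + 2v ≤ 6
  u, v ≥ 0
u = 6, v = 0, z = -18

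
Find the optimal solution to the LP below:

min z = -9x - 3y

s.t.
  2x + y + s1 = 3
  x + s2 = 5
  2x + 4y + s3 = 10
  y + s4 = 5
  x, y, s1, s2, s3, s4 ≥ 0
Each vertex is the intersection of two constraint boundaries that also satisfies all remaining constraints:
  x = 0 and y = 0 → (0, 0)
  2x + y = 3 and y = 0 → (1.5, 0)
  2x + y = 3 and 2x + 4y = 10 → (0.3333, 2.333)
  2x + 4y = 10 and x = 0 → (0, 2.5)

Evaluating z = -9x - 3y at each vertex:
  (0, 0): z = 0
  (1.5, 0): z = -13.5
  (0.3333, 2.333): z = -10
  (0, 2.5): z = -7.5

The minimum is at (1.5, 0) with z = -13.5.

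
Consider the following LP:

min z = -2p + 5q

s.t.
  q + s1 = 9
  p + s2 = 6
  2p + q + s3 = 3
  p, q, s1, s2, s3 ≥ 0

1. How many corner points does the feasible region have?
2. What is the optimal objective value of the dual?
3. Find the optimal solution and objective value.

1. 3
2. -3 (by strong duality, equal to the primal optimum)
3. p = 1.5, q = 0, z = -3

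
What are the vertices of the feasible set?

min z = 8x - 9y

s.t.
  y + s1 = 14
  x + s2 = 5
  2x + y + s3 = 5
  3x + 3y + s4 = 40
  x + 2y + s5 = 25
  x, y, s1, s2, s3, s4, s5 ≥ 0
Each vertex is the intersection of two constraint boundaries that also satisfies all remaining constraints:
  x = 0 and y = 0 → (0, 0)
  2x + y = 5 and y = 0 → (2.5, 0)
  2x + y = 5 and x = 0 → (0, 5)

Vertices: (0, 0), (2.5, 0), (0, 5)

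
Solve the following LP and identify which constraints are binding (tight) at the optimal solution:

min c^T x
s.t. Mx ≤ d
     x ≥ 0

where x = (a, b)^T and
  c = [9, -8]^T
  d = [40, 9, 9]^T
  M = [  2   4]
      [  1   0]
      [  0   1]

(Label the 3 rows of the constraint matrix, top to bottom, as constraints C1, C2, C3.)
Optimal: a = 0, b = 9
Binding: C3, a ≥ 0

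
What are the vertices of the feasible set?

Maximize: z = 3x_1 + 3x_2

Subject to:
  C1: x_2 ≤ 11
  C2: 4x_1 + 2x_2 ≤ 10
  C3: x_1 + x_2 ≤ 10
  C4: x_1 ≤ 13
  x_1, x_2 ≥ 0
Each vertex is the intersection of two constraint boundaries that also satisfies all remaining constraints:
  x_1 = 0 and x_2 = 0 → (0, 0)
  4x_1 + 2x_2 = 10 and x_2 = 0 → (2.5, 0)
  4x_1 + 2x_2 = 10 and x_1 = 0 → (0, 5)

Vertices: (0, 0), (2.5, 0), (0, 5)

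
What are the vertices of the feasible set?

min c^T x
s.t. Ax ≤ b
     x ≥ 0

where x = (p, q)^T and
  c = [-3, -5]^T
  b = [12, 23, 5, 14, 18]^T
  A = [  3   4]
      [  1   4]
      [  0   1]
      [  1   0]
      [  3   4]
Each vertex is the intersection of two constraint boundaries that also satisfies all remaining constraints:
  p = 0 and q = 0 → (0, 0)
  3p + 4q = 12 and q = 0 → (4, 0)
  3p + 4q = 12 and p = 0 → (0, 3)

Vertices: (0, 0), (4, 0), (0, 3)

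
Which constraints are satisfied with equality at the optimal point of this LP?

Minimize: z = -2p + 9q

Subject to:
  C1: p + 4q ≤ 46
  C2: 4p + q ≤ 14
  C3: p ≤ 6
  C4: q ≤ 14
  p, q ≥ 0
Optimal: p = 3.5, q = 0
Binding: C2, q ≥ 0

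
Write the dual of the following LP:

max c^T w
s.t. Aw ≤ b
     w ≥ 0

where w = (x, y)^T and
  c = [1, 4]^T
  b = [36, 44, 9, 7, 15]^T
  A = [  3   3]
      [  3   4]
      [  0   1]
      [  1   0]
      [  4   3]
Minimize: z = 36y1 + 44y2 + 9y3 + 7y4 + 15y5

Subject to:
  C1: -3y1 - 3y2 - y4 - 4y5 ≤ -1
  C2: -3y1 - 4y2 - y3 - 3y5 ≤ -4
  y1, y2, y3, y4, y5 ≥ 0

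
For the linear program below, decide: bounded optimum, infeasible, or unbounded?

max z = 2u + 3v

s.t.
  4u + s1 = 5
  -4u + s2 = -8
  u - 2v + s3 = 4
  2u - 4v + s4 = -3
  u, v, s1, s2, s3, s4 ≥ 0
The row 4u + s1 = 5 with s1 ≥ 0 requires 4u ≤ 5, while the row -4u + s2 = -8 with s2 ≥ 0 is equivalent to 4u ≥ 8. Together they would need 8 ≤ 4u ≤ 5, which is impossible since 8 > 5. No point satisfies all constraints.

Infeasible: no point satisfies all constraints simultaneously.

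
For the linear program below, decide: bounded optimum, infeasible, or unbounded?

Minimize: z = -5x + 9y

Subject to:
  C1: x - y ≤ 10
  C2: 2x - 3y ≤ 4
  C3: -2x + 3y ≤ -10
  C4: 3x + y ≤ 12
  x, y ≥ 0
C2 requires 2x - 3y ≤ 4, while C3 (-2x + 3y ≤ -10) is equivalent to 2x - 3y ≥ 10. Together they would need 10 ≤ 2x - 3y ≤ 4, which is impossible since 10 > 4. No point satisfies all constraints.

Infeasible: no point satisfies all constraints simultaneously.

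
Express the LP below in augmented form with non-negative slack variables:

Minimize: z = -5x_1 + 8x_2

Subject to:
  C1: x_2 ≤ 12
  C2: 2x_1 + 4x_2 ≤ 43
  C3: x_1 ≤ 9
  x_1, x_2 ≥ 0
min z = -5x_1 + 8x_2

s.t.
  x_2 + s1 = 12
  2x_1 + 4x_2 + s2 = 43
  x_1 + s3 = 9
  x_1, x_2, s1, s2, s3 ≥ 0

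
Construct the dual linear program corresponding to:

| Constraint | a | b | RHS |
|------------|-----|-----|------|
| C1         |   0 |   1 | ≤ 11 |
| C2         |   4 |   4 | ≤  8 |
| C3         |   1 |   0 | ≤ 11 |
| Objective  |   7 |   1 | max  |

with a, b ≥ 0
Minimize: z = 11y1 + 8y2 + 11y3

Subject to:
  C1: -4y2 - y3 ≤ -7
  C2: -y1 - 4y2 ≤ -1
  y1, y2, y3 ≥ 0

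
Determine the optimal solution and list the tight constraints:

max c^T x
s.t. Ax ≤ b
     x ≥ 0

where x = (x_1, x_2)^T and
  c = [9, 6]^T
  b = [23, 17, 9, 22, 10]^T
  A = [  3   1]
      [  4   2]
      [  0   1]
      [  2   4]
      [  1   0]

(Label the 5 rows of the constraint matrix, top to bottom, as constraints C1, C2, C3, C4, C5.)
Optimal: x_1 = 2, x_2 = 4.5
Slack at optimum:
  C1: slack = 12.5
  C2: slack = 0 (binding)
  C3: slack = 4.5
  C4: slack = 0 (binding)
  C5: slack = 8
  x_1 ≥ 0: x_1 = 2
  x_2 ≥ 0: x_2 = 4.5
Binding constraints: C2, C4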